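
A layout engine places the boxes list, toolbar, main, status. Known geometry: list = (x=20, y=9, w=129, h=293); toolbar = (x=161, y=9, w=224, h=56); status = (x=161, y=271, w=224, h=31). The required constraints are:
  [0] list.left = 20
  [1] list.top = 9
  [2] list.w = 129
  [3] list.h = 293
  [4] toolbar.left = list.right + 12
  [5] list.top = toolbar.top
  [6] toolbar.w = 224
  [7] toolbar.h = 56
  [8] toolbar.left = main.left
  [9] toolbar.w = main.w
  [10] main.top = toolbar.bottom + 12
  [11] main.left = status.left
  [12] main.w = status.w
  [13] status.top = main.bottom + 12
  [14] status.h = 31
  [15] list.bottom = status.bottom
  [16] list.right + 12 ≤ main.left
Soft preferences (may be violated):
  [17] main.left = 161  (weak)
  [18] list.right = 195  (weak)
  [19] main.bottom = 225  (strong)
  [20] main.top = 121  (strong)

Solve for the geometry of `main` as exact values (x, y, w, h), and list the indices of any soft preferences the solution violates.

1. main.x = 161  [toolbar.left = main.left]
2. main.w = 224  [toolbar.w = main.w]
3. main.y = 77  [main.top = toolbar.bottom + 12]
4. main.h = 182  [status.top = main.bottom + 12]

main = (x=161, y=77, w=224, h=182)
violated soft preferences: 18, 19, 20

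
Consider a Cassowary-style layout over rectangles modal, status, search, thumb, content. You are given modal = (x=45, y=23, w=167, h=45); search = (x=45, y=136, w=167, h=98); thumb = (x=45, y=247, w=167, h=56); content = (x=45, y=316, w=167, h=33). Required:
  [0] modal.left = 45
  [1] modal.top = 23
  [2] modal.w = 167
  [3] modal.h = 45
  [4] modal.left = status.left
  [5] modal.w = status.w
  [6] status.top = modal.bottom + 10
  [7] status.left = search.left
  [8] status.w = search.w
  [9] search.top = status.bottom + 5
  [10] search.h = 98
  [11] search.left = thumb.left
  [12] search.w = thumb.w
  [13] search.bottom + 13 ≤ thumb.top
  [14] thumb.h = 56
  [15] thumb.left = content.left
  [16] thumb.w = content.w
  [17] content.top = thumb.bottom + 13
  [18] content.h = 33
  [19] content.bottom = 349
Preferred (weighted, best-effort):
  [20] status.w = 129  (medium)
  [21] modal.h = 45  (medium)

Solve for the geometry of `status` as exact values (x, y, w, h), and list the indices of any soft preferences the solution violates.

status = (x=45, y=78, w=167, h=53)
violated soft preferences: 20

1. status.x = 45  [modal.left = status.left]
2. status.w = 167  [modal.w = status.w]
3. status.y = 78  [status.top = modal.bottom + 10]
4. status.h = 53  [search.top = status.bottom + 5]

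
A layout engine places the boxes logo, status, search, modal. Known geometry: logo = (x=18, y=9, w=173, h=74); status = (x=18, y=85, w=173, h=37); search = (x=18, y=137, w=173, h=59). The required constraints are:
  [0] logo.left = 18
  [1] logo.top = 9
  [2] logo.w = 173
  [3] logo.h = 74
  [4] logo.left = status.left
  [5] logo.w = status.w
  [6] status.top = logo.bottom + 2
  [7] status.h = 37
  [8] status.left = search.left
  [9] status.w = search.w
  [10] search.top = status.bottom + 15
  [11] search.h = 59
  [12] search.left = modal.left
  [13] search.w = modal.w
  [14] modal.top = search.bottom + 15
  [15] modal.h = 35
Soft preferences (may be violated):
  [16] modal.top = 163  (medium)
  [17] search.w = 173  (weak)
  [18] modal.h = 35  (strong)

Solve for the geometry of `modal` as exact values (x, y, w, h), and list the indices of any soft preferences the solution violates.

modal = (x=18, y=211, w=173, h=35)
violated soft preferences: 16

1. modal.x = 18  [search.left = modal.left]
2. modal.w = 173  [search.w = modal.w]
3. modal.y = 211  [modal.top = search.bottom + 15]
4. modal.h = 35  [modal.h = 35]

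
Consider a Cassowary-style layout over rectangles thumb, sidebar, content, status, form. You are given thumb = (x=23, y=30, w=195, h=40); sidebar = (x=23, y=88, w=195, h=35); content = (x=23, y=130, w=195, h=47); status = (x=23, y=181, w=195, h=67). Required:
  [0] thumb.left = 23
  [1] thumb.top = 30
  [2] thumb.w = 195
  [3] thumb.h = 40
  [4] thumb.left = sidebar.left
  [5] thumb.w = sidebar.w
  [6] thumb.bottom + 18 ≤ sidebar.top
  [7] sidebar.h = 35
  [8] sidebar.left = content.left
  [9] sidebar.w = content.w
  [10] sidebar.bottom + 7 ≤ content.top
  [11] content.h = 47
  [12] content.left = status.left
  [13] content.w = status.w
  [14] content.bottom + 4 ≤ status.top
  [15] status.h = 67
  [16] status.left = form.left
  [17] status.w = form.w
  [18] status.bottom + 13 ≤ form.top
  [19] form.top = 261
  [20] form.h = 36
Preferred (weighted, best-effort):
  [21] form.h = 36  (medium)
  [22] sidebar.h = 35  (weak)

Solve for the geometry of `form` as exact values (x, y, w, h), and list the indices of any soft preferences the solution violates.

form = (x=23, y=261, w=195, h=36)
violated soft preferences: none

1. form.x = 23  [status.left = form.left]
2. form.w = 195  [status.w = form.w]
3. form.y = 261  [form.top = 261]
4. form.h = 36  [form.h = 36]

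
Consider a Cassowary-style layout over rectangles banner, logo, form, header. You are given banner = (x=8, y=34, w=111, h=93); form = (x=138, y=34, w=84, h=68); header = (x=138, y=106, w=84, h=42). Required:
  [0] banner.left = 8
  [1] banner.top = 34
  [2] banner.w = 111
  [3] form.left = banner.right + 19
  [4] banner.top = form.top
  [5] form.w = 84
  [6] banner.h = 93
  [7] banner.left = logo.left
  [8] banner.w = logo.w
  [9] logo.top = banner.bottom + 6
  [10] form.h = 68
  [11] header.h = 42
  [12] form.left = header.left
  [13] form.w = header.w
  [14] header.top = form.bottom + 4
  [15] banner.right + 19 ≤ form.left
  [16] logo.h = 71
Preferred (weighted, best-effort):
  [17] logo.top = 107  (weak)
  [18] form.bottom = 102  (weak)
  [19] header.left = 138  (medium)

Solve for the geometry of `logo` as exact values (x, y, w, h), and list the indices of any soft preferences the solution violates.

logo = (x=8, y=133, w=111, h=71)
violated soft preferences: 17

1. logo.x = 8  [banner.left = logo.left]
2. logo.w = 111  [banner.w = logo.w]
3. logo.y = 133  [logo.top = banner.bottom + 6]
4. logo.h = 71  [logo.h = 71]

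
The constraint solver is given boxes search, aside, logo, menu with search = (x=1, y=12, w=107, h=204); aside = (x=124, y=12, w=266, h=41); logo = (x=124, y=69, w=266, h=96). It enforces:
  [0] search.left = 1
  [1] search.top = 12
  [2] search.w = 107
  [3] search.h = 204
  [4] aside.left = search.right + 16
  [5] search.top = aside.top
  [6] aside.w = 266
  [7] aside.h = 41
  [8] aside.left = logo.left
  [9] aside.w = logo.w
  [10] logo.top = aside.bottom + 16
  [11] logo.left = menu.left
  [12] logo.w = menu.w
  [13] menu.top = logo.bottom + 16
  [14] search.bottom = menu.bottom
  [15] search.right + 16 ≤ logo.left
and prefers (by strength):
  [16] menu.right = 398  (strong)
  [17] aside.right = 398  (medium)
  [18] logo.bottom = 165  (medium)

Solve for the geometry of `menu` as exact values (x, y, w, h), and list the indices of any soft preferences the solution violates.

menu = (x=124, y=181, w=266, h=35)
violated soft preferences: 16, 17

1. menu.x = 124  [logo.left = menu.left]
2. menu.w = 266  [logo.w = menu.w]
3. menu.y = 181  [menu.top = logo.bottom + 16]
4. menu.h = 35  [search.bottom = menu.bottom]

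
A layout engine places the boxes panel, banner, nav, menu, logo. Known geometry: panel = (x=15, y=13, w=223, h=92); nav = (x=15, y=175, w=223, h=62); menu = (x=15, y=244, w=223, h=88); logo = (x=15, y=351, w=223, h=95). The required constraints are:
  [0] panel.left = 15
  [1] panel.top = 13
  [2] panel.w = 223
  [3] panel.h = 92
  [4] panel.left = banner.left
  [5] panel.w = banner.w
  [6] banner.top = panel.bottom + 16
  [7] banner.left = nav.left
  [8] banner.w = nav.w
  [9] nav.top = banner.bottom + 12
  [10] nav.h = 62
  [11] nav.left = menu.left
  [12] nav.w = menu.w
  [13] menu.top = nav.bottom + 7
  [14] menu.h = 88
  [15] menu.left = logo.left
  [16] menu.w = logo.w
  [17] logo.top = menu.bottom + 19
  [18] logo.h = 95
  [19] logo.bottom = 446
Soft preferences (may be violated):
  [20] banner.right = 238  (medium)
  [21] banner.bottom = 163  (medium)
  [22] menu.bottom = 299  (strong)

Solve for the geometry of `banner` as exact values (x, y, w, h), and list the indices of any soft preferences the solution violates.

1. banner.x = 15  [panel.left = banner.left]
2. banner.w = 223  [panel.w = banner.w]
3. banner.y = 121  [banner.top = panel.bottom + 16]
4. banner.h = 42  [nav.top = banner.bottom + 12]

banner = (x=15, y=121, w=223, h=42)
violated soft preferences: 22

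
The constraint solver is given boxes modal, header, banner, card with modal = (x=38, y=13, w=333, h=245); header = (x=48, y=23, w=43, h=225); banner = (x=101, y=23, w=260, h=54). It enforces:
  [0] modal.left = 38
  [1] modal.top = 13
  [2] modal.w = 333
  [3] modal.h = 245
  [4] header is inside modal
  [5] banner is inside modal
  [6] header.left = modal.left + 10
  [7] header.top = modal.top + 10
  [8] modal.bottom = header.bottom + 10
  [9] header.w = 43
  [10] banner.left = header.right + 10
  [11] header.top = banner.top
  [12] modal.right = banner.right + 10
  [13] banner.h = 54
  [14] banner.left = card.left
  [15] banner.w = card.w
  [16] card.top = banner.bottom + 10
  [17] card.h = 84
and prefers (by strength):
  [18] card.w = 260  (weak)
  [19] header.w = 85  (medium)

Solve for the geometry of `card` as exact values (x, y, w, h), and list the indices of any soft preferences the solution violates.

card = (x=101, y=87, w=260, h=84)
violated soft preferences: 19

1. card.x = 101  [banner.left = card.left]
2. card.w = 260  [banner.w = card.w]
3. card.y = 87  [card.top = banner.bottom + 10]
4. card.h = 84  [card.h = 84]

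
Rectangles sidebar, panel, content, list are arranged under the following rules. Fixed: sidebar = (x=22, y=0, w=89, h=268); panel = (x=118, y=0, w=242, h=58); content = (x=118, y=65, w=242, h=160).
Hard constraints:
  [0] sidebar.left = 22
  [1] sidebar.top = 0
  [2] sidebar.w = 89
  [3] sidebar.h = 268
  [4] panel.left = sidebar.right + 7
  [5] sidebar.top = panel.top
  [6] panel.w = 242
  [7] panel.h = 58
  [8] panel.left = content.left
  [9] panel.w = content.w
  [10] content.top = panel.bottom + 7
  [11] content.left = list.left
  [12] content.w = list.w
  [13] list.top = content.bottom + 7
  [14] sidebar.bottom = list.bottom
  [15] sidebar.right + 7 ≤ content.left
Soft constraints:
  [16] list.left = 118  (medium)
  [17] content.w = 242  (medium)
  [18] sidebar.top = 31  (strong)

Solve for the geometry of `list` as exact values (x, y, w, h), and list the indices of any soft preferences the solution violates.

1. list.x = 118  [content.left = list.left]
2. list.w = 242  [content.w = list.w]
3. list.y = 232  [list.top = content.bottom + 7]
4. list.h = 36  [sidebar.bottom = list.bottom]

list = (x=118, y=232, w=242, h=36)
violated soft preferences: 18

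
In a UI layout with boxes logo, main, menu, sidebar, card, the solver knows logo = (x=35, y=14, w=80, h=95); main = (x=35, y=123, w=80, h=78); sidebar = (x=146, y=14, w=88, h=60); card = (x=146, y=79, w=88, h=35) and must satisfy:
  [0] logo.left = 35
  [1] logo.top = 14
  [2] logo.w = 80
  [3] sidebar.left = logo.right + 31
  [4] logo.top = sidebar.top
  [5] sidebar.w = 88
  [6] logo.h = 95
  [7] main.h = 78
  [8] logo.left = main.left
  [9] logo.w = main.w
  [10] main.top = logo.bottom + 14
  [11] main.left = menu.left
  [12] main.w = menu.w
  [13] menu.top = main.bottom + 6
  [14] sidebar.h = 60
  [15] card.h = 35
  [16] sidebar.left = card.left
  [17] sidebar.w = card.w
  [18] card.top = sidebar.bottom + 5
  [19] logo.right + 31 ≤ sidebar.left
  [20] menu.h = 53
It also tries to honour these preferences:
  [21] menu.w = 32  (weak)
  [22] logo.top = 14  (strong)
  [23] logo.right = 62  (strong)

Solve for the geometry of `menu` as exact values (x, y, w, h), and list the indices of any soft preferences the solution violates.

menu = (x=35, y=207, w=80, h=53)
violated soft preferences: 21, 23

1. menu.x = 35  [main.left = menu.left]
2. menu.w = 80  [main.w = menu.w]
3. menu.y = 207  [menu.top = main.bottom + 6]
4. menu.h = 53  [menu.h = 53]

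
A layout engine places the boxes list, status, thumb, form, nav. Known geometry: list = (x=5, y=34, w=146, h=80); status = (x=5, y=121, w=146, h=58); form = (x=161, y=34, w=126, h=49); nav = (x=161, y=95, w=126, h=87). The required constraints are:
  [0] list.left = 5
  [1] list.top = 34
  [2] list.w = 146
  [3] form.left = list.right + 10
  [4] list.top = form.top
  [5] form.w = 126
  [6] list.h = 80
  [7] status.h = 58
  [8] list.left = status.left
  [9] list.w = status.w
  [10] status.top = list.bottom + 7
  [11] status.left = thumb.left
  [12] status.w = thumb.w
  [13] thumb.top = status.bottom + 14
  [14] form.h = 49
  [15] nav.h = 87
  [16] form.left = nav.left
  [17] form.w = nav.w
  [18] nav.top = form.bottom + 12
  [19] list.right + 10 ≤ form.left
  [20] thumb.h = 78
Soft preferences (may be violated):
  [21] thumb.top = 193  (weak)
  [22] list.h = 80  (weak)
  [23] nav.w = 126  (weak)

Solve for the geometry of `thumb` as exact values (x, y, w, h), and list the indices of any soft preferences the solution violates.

thumb = (x=5, y=193, w=146, h=78)
violated soft preferences: none

1. thumb.x = 5  [status.left = thumb.left]
2. thumb.w = 146  [status.w = thumb.w]
3. thumb.y = 193  [thumb.top = status.bottom + 14]
4. thumb.h = 78  [thumb.h = 78]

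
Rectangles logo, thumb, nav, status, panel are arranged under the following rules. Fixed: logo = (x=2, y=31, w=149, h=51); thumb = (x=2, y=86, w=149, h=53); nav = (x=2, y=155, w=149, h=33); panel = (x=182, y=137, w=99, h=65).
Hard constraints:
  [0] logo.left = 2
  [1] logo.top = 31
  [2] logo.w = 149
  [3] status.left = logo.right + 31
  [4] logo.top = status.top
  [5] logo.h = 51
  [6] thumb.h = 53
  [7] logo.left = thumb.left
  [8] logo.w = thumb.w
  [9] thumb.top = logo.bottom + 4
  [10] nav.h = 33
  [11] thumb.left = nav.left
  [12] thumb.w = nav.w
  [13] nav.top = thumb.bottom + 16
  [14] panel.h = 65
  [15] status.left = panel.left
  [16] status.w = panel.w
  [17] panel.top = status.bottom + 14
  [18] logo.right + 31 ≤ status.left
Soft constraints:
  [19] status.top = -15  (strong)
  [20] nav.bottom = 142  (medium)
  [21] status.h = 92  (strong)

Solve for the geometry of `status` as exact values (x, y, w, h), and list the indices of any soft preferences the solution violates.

1. status.x = 182  [status.left = logo.right + 31]
2. status.y = 31  [logo.top = status.top]
3. status.w = 99  [status.w = panel.w]
4. status.h = 92  [panel.top = status.bottom + 14]

status = (x=182, y=31, w=99, h=92)
violated soft preferences: 19, 20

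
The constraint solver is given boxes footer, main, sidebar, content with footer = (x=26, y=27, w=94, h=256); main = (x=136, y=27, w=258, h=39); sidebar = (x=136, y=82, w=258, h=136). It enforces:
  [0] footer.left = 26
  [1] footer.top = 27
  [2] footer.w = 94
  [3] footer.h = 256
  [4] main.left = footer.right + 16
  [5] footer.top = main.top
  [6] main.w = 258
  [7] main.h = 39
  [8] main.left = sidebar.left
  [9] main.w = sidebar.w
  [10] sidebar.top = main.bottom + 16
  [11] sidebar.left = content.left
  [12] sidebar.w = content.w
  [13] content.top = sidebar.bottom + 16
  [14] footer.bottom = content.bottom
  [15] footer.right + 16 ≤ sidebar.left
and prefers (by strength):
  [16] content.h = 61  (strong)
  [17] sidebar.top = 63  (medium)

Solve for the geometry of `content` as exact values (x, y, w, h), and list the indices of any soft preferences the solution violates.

1. content.x = 136  [sidebar.left = content.left]
2. content.w = 258  [sidebar.w = content.w]
3. content.y = 234  [content.top = sidebar.bottom + 16]
4. content.h = 49  [footer.bottom = content.bottom]

content = (x=136, y=234, w=258, h=49)
violated soft preferences: 16, 17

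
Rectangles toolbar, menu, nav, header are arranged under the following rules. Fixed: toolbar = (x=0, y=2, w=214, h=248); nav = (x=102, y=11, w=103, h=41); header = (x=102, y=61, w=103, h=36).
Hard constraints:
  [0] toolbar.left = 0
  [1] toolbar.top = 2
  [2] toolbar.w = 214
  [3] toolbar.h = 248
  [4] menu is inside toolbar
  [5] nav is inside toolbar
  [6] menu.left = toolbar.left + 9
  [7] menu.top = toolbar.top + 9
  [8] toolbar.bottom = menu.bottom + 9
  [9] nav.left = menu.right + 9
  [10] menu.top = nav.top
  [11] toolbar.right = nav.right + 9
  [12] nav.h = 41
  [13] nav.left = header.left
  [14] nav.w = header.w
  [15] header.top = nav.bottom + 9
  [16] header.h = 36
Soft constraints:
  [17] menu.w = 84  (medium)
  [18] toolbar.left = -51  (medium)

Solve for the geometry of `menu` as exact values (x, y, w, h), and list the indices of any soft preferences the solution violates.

menu = (x=9, y=11, w=84, h=230)
violated soft preferences: 18

1. menu.x = 9  [menu.left = toolbar.left + 9]
2. menu.y = 11  [menu.top = toolbar.top + 9]
3. menu.h = 230  [toolbar.bottom = menu.bottom + 9]
4. menu.w = 84  [nav.left = menu.right + 9]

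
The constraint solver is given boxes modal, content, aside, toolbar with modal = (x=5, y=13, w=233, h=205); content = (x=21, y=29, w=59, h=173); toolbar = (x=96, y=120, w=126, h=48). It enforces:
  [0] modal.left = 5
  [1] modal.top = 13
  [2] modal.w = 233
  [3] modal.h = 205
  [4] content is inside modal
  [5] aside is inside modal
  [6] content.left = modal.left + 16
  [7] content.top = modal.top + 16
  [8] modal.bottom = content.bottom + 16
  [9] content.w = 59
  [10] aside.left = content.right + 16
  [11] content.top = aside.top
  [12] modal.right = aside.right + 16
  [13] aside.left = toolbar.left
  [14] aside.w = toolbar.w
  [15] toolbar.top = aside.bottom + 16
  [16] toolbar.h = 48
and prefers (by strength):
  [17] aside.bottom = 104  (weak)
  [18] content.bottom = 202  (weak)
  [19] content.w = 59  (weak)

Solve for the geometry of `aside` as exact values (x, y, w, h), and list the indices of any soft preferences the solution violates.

aside = (x=96, y=29, w=126, h=75)
violated soft preferences: none

1. aside.x = 96  [aside.left = content.right + 16]
2. aside.y = 29  [content.top = aside.top]
3. aside.w = 126  [modal.right = aside.right + 16]
4. aside.h = 75  [toolbar.top = aside.bottom + 16]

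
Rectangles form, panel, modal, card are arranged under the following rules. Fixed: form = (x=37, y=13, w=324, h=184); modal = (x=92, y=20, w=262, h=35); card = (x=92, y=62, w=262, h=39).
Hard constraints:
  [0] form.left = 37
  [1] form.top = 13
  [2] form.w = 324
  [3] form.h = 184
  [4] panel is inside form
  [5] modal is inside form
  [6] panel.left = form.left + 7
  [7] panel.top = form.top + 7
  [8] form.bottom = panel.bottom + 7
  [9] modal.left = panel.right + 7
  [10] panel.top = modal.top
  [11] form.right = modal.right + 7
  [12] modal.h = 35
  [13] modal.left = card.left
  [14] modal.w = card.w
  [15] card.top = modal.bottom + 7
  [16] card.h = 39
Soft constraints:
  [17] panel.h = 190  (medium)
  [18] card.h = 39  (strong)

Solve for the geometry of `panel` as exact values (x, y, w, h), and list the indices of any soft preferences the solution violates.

panel = (x=44, y=20, w=41, h=170)
violated soft preferences: 17

1. panel.x = 44  [panel.left = form.left + 7]
2. panel.y = 20  [panel.top = form.top + 7]
3. panel.h = 170  [form.bottom = panel.bottom + 7]
4. panel.w = 41  [modal.left = panel.right + 7]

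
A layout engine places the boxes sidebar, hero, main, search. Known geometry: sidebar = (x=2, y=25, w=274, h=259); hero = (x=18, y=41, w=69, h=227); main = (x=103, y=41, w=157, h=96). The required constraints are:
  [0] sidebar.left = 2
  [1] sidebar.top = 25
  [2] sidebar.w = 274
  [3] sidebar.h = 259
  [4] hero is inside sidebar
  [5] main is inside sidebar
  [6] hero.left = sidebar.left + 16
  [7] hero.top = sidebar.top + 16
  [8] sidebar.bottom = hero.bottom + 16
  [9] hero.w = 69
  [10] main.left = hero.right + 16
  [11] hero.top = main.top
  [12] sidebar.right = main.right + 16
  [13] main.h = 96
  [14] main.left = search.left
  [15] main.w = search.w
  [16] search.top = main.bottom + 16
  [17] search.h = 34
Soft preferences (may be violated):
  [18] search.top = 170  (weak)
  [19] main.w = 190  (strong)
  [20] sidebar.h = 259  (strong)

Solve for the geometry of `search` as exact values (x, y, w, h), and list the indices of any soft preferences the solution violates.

1. search.x = 103  [main.left = search.left]
2. search.w = 157  [main.w = search.w]
3. search.y = 153  [search.top = main.bottom + 16]
4. search.h = 34  [search.h = 34]

search = (x=103, y=153, w=157, h=34)
violated soft preferences: 18, 19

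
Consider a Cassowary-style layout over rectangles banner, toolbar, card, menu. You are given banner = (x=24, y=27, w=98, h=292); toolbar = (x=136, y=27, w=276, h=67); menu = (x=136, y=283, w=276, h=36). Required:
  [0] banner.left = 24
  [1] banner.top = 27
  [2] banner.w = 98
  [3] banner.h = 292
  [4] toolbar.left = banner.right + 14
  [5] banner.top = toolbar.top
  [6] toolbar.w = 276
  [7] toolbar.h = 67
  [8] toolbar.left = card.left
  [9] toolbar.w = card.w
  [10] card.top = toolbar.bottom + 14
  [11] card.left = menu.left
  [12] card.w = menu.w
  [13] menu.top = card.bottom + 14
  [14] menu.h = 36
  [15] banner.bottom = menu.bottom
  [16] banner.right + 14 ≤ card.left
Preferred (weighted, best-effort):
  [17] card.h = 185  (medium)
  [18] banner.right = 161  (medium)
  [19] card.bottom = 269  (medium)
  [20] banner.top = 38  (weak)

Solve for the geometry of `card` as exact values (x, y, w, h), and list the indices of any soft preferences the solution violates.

card = (x=136, y=108, w=276, h=161)
violated soft preferences: 17, 18, 20

1. card.x = 136  [toolbar.left = card.left]
2. card.w = 276  [toolbar.w = card.w]
3. card.y = 108  [card.top = toolbar.bottom + 14]
4. card.h = 161  [menu.top = card.bottom + 14]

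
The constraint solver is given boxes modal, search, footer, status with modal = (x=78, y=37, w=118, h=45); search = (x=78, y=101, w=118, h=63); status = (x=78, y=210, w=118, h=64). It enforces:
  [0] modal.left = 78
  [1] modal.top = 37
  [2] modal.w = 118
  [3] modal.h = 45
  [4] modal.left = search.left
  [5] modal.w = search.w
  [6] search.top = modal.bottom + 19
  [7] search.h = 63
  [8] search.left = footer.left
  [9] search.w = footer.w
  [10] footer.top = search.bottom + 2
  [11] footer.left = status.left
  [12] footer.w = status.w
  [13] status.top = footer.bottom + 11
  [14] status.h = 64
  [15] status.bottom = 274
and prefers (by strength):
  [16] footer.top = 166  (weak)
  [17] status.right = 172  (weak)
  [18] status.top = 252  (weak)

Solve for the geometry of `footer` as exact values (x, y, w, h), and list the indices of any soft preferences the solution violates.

1. footer.x = 78  [search.left = footer.left]
2. footer.w = 118  [search.w = footer.w]
3. footer.y = 166  [footer.top = search.bottom + 2]
4. footer.h = 33  [status.top = footer.bottom + 11]

footer = (x=78, y=166, w=118, h=33)
violated soft preferences: 17, 18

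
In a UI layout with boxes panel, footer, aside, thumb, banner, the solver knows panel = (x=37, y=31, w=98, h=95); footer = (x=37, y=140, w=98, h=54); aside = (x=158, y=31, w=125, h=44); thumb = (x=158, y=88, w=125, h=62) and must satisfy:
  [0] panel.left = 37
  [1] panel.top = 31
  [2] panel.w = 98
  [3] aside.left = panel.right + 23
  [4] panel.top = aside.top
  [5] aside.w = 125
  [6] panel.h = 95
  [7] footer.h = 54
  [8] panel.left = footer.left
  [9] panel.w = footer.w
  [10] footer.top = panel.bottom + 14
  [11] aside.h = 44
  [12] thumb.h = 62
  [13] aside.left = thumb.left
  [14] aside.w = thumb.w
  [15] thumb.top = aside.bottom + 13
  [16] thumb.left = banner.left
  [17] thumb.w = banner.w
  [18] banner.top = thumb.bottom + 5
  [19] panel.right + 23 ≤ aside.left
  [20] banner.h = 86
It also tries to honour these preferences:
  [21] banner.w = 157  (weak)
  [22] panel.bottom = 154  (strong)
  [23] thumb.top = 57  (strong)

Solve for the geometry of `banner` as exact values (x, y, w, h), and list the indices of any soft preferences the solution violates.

banner = (x=158, y=155, w=125, h=86)
violated soft preferences: 21, 22, 23

1. banner.x = 158  [thumb.left = banner.left]
2. banner.w = 125  [thumb.w = banner.w]
3. banner.y = 155  [banner.top = thumb.bottom + 5]
4. banner.h = 86  [banner.h = 86]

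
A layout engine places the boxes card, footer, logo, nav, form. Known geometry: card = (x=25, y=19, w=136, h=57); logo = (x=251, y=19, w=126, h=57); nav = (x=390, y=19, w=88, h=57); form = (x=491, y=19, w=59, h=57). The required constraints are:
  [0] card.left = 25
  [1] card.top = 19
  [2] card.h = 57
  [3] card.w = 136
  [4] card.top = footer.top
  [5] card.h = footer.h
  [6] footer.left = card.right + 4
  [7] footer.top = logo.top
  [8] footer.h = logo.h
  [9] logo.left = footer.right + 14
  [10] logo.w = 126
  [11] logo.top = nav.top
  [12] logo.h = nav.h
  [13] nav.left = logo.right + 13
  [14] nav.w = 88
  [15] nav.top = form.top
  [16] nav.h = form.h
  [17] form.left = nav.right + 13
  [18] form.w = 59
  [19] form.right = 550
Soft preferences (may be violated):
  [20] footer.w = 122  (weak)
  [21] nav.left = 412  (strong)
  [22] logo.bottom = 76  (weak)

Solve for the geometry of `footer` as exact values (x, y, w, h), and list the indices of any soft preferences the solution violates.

1. footer.y = 19  [card.top = footer.top]
2. footer.h = 57  [card.h = footer.h]
3. footer.x = 165  [footer.left = card.right + 4]
4. footer.w = 72  [logo.left = footer.right + 14]

footer = (x=165, y=19, w=72, h=57)
violated soft preferences: 20, 21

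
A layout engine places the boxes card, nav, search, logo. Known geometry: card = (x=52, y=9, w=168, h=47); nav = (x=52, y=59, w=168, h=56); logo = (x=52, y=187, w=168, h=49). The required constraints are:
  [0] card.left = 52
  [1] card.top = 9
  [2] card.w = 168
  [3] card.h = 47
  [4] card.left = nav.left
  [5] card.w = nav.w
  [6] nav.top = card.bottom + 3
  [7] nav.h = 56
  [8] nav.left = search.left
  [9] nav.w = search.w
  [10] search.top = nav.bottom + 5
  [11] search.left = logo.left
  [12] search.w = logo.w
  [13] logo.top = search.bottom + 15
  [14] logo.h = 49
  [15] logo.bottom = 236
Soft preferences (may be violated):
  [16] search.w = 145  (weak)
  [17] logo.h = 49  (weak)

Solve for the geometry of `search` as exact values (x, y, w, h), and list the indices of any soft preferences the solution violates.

search = (x=52, y=120, w=168, h=52)
violated soft preferences: 16

1. search.x = 52  [nav.left = search.left]
2. search.w = 168  [nav.w = search.w]
3. search.y = 120  [search.top = nav.bottom + 5]
4. search.h = 52  [logo.top = search.bottom + 15]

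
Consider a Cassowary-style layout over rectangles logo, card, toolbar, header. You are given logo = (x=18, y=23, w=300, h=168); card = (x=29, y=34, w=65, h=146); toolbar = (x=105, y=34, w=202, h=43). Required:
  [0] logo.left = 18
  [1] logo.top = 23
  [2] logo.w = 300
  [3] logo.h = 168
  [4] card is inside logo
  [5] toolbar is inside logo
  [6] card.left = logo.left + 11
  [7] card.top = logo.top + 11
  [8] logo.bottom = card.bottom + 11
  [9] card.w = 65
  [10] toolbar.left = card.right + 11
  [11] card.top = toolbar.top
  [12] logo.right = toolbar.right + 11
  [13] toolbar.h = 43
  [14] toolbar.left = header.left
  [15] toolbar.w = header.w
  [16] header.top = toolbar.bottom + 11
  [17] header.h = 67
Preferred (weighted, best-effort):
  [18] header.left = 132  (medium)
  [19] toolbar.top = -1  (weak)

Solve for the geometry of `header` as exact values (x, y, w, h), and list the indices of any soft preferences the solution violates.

1. header.x = 105  [toolbar.left = header.left]
2. header.w = 202  [toolbar.w = header.w]
3. header.y = 88  [header.top = toolbar.bottom + 11]
4. header.h = 67  [header.h = 67]

header = (x=105, y=88, w=202, h=67)
violated soft preferences: 18, 19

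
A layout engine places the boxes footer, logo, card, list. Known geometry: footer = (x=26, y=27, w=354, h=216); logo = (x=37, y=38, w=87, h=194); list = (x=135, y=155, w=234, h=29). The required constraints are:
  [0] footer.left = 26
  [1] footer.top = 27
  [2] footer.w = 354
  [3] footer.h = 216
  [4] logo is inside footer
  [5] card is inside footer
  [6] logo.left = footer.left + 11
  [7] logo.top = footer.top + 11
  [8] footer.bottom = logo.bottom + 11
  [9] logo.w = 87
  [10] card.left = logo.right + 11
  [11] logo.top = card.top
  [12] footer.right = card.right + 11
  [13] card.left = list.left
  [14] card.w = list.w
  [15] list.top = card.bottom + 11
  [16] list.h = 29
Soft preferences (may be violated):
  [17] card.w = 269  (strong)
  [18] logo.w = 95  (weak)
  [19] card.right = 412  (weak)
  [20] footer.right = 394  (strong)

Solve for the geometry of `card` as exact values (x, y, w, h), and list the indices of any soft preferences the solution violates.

card = (x=135, y=38, w=234, h=106)
violated soft preferences: 17, 18, 19, 20

1. card.x = 135  [card.left = logo.right + 11]
2. card.y = 38  [logo.top = card.top]
3. card.w = 234  [footer.right = card.right + 11]
4. card.h = 106  [list.top = card.bottom + 11]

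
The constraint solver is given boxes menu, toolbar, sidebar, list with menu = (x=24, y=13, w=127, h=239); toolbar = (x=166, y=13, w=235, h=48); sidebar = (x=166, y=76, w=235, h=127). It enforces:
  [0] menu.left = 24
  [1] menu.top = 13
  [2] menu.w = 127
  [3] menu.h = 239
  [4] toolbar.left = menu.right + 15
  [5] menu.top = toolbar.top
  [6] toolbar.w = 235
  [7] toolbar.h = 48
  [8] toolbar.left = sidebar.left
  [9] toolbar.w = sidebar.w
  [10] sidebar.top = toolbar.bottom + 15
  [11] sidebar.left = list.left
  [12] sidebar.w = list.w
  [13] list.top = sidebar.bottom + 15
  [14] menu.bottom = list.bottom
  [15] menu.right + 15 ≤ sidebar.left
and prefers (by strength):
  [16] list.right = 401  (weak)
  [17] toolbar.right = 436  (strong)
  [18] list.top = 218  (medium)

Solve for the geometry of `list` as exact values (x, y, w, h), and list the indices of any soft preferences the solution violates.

list = (x=166, y=218, w=235, h=34)
violated soft preferences: 17

1. list.x = 166  [sidebar.left = list.left]
2. list.w = 235  [sidebar.w = list.w]
3. list.y = 218  [list.top = sidebar.bottom + 15]
4. list.h = 34  [menu.bottom = list.bottom]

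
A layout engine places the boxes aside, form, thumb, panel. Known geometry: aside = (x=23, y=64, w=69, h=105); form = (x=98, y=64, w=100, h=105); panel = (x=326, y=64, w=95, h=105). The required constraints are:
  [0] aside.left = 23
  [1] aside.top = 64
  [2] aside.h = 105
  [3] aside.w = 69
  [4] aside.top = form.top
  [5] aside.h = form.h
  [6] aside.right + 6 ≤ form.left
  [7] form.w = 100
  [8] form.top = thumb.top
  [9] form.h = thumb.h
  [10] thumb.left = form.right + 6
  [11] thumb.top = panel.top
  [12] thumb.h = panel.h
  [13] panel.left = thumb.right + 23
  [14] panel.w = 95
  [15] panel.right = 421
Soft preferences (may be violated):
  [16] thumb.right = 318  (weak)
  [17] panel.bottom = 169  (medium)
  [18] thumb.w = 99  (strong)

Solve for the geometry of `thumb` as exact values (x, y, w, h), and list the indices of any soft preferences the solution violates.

1. thumb.y = 64  [form.top = thumb.top]
2. thumb.h = 105  [form.h = thumb.h]
3. thumb.x = 204  [thumb.left = form.right + 6]
4. thumb.w = 99  [panel.left = thumb.right + 23]

thumb = (x=204, y=64, w=99, h=105)
violated soft preferences: 16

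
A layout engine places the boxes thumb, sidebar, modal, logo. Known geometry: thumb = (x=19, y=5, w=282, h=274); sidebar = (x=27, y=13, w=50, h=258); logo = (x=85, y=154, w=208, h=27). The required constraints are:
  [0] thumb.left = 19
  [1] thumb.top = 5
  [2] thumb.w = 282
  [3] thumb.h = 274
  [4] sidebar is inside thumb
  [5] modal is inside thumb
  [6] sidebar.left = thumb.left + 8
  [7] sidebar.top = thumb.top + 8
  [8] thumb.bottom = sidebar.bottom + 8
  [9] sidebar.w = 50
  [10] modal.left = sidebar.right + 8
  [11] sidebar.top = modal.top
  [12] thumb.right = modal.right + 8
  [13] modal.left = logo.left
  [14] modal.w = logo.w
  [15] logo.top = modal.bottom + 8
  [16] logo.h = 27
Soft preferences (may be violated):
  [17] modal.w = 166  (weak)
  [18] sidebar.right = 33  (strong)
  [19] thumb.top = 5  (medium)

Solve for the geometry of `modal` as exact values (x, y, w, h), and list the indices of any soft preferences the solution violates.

modal = (x=85, y=13, w=208, h=133)
violated soft preferences: 17, 18

1. modal.x = 85  [modal.left = sidebar.right + 8]
2. modal.y = 13  [sidebar.top = modal.top]
3. modal.w = 208  [thumb.right = modal.right + 8]
4. modal.h = 133  [logo.top = modal.bottom + 8]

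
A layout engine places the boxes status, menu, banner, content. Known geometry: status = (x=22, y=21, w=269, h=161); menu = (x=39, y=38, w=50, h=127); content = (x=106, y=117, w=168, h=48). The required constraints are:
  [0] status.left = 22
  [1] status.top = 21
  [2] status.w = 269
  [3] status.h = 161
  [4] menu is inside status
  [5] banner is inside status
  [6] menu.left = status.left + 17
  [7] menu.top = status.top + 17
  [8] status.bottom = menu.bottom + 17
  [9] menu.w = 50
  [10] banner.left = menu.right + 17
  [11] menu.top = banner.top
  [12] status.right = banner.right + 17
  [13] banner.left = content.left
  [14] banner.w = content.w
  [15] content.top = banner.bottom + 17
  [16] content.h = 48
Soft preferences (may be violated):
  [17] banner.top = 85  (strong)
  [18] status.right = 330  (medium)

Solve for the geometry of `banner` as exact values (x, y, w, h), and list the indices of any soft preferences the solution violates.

1. banner.x = 106  [banner.left = menu.right + 17]
2. banner.y = 38  [menu.top = banner.top]
3. banner.w = 168  [status.right = banner.right + 17]
4. banner.h = 62  [content.top = banner.bottom + 17]

banner = (x=106, y=38, w=168, h=62)
violated soft preferences: 17, 18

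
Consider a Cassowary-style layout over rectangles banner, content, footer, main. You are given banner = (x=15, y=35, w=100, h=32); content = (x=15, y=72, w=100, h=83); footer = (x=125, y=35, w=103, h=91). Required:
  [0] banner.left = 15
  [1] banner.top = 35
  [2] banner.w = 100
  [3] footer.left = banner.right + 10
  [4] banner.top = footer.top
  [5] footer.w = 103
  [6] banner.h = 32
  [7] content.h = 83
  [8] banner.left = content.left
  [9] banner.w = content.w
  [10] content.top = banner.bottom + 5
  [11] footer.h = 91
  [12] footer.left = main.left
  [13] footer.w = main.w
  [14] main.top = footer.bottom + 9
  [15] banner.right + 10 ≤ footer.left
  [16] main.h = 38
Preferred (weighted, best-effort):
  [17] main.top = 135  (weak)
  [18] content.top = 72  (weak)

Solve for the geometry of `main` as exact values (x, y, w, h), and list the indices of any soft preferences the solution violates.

main = (x=125, y=135, w=103, h=38)
violated soft preferences: none

1. main.x = 125  [footer.left = main.left]
2. main.w = 103  [footer.w = main.w]
3. main.y = 135  [main.top = footer.bottom + 9]
4. main.h = 38  [main.h = 38]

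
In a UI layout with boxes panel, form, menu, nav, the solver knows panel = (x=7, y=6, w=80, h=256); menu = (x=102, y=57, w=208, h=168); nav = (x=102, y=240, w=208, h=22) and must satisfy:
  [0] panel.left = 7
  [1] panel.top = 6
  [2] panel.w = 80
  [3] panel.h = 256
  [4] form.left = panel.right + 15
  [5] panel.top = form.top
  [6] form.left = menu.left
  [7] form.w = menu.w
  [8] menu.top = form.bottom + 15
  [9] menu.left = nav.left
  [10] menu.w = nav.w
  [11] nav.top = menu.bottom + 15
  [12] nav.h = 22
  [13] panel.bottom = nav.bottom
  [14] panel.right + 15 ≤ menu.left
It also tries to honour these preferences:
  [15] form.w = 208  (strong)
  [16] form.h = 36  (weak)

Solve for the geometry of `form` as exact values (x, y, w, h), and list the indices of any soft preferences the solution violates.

form = (x=102, y=6, w=208, h=36)
violated soft preferences: none

1. form.x = 102  [form.left = panel.right + 15]
2. form.y = 6  [panel.top = form.top]
3. form.w = 208  [form.w = menu.w]
4. form.h = 36  [menu.top = form.bottom + 15]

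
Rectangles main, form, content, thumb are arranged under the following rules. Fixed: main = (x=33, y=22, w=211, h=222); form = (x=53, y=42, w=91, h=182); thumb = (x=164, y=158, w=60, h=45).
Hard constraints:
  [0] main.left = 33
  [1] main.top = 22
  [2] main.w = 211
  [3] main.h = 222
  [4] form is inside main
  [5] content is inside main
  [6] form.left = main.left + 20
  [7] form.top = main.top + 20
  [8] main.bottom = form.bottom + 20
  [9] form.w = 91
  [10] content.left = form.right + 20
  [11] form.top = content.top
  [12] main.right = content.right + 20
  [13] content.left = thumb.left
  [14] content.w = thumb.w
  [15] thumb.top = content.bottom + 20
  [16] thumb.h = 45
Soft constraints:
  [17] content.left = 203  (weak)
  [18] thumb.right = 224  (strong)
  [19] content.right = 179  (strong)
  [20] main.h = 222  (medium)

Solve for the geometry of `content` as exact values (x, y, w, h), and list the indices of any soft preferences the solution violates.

content = (x=164, y=42, w=60, h=96)
violated soft preferences: 17, 19

1. content.x = 164  [content.left = form.right + 20]
2. content.y = 42  [form.top = content.top]
3. content.w = 60  [main.right = content.right + 20]
4. content.h = 96  [thumb.top = content.bottom + 20]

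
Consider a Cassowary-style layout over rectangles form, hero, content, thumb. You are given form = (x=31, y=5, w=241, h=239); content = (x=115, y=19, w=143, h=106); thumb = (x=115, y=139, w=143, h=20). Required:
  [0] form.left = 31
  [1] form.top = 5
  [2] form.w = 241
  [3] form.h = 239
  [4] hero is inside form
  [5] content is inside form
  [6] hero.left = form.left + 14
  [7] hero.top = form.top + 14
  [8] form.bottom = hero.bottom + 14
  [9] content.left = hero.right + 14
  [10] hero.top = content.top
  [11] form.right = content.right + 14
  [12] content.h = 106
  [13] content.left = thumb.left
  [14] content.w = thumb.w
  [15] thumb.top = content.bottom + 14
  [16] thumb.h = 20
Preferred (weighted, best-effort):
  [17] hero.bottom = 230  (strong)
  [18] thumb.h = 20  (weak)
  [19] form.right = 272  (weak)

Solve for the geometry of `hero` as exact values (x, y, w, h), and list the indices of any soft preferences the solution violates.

1. hero.x = 45  [hero.left = form.left + 14]
2. hero.y = 19  [hero.top = form.top + 14]
3. hero.h = 211  [form.bottom = hero.bottom + 14]
4. hero.w = 56  [content.left = hero.right + 14]

hero = (x=45, y=19, w=56, h=211)
violated soft preferences: none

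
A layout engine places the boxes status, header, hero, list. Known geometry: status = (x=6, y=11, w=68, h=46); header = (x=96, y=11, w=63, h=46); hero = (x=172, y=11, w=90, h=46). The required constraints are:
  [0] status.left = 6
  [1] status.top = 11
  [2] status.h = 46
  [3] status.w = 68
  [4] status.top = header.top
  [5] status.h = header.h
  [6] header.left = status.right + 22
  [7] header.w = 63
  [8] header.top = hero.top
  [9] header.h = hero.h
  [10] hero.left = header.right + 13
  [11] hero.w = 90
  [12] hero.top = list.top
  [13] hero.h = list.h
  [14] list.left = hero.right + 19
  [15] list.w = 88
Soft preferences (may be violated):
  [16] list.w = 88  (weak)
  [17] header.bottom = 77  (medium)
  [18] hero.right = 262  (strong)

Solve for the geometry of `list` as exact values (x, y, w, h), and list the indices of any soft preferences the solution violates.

1. list.y = 11  [hero.top = list.top]
2. list.h = 46  [hero.h = list.h]
3. list.x = 281  [list.left = hero.right + 19]
4. list.w = 88  [list.w = 88]

list = (x=281, y=11, w=88, h=46)
violated soft preferences: 17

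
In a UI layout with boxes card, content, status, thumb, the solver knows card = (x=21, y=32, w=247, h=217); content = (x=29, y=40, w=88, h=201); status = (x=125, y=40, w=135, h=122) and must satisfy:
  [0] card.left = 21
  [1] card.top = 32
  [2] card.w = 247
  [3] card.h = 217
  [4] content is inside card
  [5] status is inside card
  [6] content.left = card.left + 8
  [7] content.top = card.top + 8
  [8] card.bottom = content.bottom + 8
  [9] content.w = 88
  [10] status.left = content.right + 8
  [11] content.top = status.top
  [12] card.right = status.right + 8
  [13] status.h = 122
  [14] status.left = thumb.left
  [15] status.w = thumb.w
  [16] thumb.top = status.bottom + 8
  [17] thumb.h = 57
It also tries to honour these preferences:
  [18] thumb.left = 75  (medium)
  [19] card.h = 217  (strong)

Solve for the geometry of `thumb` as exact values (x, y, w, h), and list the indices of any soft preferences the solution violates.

thumb = (x=125, y=170, w=135, h=57)
violated soft preferences: 18

1. thumb.x = 125  [status.left = thumb.left]
2. thumb.w = 135  [status.w = thumb.w]
3. thumb.y = 170  [thumb.top = status.bottom + 8]
4. thumb.h = 57  [thumb.h = 57]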